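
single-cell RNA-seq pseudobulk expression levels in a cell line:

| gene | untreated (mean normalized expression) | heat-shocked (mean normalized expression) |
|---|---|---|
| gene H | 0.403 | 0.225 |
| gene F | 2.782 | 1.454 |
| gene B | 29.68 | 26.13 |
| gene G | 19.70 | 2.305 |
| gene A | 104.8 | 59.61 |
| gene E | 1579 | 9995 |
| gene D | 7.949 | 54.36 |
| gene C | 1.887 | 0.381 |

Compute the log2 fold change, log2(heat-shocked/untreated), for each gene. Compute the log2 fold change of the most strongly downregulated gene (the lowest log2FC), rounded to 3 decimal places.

log2(0.225/0.403) = -0.841  (gene H)
log2(1.454/2.782) = -0.936  (gene F)
log2(26.13/29.68) = -0.184  (gene B)
log2(2.305/19.70) = -3.095  (gene G)
log2(59.61/104.8) = -0.814  (gene A)
log2(9995/1579) = 2.662  (gene E)
log2(54.36/7.949) = 2.774  (gene D)
log2(0.381/1.887) = -2.308  (gene C)
gene G is most strongly downregulated.

-3.095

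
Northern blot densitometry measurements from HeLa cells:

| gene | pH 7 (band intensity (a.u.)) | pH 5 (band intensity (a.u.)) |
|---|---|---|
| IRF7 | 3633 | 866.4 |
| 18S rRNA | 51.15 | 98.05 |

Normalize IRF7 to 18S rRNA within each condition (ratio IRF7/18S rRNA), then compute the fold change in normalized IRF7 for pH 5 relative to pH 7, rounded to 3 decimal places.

IRF7/18S rRNA (pH 7) = 3633 / 51.15 = 71.026
IRF7/18S rRNA (pH 5) = 866.4 / 98.05 = 8.8363
Fold change = 8.8363 / 71.026 = 0.1244

0.124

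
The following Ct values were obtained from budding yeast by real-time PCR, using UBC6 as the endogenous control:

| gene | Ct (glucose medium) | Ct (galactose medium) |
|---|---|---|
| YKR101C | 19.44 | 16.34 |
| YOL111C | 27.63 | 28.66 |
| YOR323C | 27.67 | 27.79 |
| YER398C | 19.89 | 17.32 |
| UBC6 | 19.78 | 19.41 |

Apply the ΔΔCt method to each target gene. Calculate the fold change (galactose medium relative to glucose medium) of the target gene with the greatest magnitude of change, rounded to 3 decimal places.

YKR101C: ΔΔCt = (16.34−19.41) − (19.44−19.78) = -3.07 − (-0.34) = -2.73; fold change = 2^2.73 = 6.635
YOL111C: ΔΔCt = (28.66−19.41) − (27.63−19.78) = 9.25 − 7.85 = 1.40; fold change = 2^-1.40 = 0.379
YOR323C: ΔΔCt = (27.79−19.41) − (27.67−19.78) = 8.38 − 7.89 = 0.49; fold change = 2^-0.49 = 0.712
YER398C: ΔΔCt = (17.32−19.41) − (19.89−19.78) = -2.09 − 0.11 = -2.20; fold change = 2^2.20 = 4.595
YKR101C has the largest |ΔΔCt| = 2.73.

6.635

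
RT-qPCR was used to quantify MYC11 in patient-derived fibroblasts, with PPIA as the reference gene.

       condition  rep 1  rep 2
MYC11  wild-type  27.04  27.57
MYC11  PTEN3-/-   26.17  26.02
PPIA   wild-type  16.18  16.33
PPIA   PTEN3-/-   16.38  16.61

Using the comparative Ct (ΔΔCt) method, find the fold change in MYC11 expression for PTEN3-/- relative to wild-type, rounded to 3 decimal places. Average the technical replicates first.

2.732

Mean Ct: MYC11 wild-type 27.305; MYC11 PTEN3-/- 26.095; PPIA wild-type 16.255; PPIA PTEN3-/- 16.495
ΔCt(wild-type) = 27.305 − 16.255 = 11.050
ΔCt(PTEN3-/-) = 26.095 − 16.495 = 9.600
ΔΔCt = 9.600 − 11.050 = -1.450
Fold change = 2^(−(-1.450)) = 2^1.450 = 2.7321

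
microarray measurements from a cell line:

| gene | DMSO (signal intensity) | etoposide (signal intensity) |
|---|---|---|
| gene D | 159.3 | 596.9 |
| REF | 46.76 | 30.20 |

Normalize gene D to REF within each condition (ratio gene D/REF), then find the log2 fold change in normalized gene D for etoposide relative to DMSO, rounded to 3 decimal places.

2.536

gene D/REF (DMSO) = 159.3 / 46.76 = 3.4068
gene D/REF (etoposide) = 596.9 / 30.20 = 19.765
Fold change = 19.765 / 3.4068 = 5.8017
log2(5.8017) = 2.5365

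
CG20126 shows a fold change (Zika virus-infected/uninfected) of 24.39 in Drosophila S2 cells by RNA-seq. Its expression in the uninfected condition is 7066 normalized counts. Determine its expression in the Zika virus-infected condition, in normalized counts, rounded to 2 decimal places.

172339.74

Zika virus-infected expression = 7066 × 24.39 = 172339.74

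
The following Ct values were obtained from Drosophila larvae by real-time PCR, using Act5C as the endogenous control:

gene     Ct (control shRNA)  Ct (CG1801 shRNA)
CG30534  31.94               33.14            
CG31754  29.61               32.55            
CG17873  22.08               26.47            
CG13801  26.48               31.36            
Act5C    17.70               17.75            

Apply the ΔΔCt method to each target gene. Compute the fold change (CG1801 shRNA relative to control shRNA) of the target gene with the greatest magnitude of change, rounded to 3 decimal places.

0.035

CG30534: ΔΔCt = (33.14−17.75) − (31.94−17.70) = 15.39 − 14.24 = 1.15; fold change = 2^-1.15 = 0.451
CG31754: ΔΔCt = (32.55−17.75) − (29.61−17.70) = 14.80 − 11.91 = 2.89; fold change = 2^-2.89 = 0.135
CG17873: ΔΔCt = (26.47−17.75) − (22.08−17.70) = 8.72 − 4.38 = 4.34; fold change = 2^-4.34 = 0.049
CG13801: ΔΔCt = (31.36−17.75) − (26.48−17.70) = 13.61 − 8.78 = 4.83; fold change = 2^-4.83 = 0.035
CG13801 has the largest |ΔΔCt| = 4.83.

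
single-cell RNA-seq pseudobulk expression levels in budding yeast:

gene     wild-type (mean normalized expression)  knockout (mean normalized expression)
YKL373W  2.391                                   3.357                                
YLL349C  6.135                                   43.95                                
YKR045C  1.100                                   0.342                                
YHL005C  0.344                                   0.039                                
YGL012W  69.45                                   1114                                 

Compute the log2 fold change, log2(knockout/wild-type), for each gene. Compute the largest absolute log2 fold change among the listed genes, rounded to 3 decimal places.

4.004

log2(3.357/2.391) = 0.490  (YKL373W)
log2(43.95/6.135) = 2.841  (YLL349C)
log2(0.342/1.100) = -1.685  (YKR045C)
log2(0.039/0.344) = -3.141  (YHL005C)
log2(1114/69.45) = 4.004  (YGL012W)
The largest magnitude belongs to YGL012W.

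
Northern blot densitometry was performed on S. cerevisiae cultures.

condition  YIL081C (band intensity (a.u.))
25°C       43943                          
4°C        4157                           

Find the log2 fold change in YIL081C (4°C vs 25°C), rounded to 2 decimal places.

Fold change = 4157 / 43943 = 0.0946
log2(0.0946) = -3.402

-3.40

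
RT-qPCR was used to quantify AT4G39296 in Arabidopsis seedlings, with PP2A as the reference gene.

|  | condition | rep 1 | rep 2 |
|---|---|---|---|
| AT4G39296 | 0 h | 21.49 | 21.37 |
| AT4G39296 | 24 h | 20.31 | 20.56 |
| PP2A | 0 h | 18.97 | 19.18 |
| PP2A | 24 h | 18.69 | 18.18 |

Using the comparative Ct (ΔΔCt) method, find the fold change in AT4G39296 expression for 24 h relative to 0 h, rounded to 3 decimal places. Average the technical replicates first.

Mean Ct: AT4G39296 0 h 21.430; AT4G39296 24 h 20.435; PP2A 0 h 19.075; PP2A 24 h 18.435
ΔCt(0 h) = 21.430 − 19.075 = 2.355
ΔCt(24 h) = 20.435 − 18.435 = 2.000
ΔΔCt = 2.000 − 2.355 = -0.355
Fold change = 2^(−(-0.355)) = 2^0.355 = 1.2790

1.279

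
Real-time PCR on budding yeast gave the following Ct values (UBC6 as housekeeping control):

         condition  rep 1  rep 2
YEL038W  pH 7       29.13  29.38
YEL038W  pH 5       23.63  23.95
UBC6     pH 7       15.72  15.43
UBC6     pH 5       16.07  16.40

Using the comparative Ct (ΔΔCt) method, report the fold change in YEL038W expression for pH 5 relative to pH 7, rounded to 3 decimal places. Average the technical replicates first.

Mean Ct: YEL038W pH 7 29.255; YEL038W pH 5 23.790; UBC6 pH 7 15.575; UBC6 pH 5 16.235
ΔCt(pH 7) = 29.255 − 15.575 = 13.680
ΔCt(pH 5) = 23.790 − 16.235 = 7.555
ΔΔCt = 7.555 − 13.680 = -6.125
Fold change = 2^(−(-6.125)) = 2^6.125 = 69.7925

69.792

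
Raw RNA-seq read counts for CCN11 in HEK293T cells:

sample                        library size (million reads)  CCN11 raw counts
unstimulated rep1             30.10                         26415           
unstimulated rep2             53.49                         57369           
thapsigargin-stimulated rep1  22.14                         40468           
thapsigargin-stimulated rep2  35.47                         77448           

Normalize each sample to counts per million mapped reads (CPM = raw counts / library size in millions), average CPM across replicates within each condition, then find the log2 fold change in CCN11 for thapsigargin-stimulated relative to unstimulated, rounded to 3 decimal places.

1.041

CPM(unstimulated rep1) = 26415 / 30.10 = 877.5748
CPM(unstimulated rep2) = 57369 / 53.49 = 1072.5182
CPM(thapsigargin-stimulated rep1) = 40468 / 22.14 = 1827.8229
CPM(thapsigargin-stimulated rep2) = 77448 / 35.47 = 2183.4790
mean CPM(unstimulated) = 975.0465; mean CPM(thapsigargin-stimulated) = 2005.6510
Fold change = 2005.6510 / 975.0465 = 2.05698
log2(2.05698) = 1.0405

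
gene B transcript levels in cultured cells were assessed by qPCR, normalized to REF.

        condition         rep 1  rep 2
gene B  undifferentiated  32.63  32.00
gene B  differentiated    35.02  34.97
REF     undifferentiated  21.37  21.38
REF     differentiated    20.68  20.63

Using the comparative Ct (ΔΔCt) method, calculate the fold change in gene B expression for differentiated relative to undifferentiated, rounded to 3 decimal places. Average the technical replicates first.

0.095

Mean Ct: gene B undifferentiated 32.315; gene B differentiated 34.995; REF undifferentiated 21.375; REF differentiated 20.655
ΔCt(undifferentiated) = 32.315 − 21.375 = 10.940
ΔCt(differentiated) = 34.995 − 20.655 = 14.340
ΔΔCt = 14.340 − 10.940 = 3.400
Fold change = 2^(−3.400) = 0.0947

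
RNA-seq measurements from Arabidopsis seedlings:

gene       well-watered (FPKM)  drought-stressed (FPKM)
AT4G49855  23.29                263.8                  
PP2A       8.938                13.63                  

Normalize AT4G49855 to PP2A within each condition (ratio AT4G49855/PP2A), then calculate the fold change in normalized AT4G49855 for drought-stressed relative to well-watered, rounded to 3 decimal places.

7.428

AT4G49855/PP2A (well-watered) = 23.29 / 8.938 = 2.6057
AT4G49855/PP2A (drought-stressed) = 263.8 / 13.63 = 19.354
Fold change = 19.354 / 2.6057 = 7.4276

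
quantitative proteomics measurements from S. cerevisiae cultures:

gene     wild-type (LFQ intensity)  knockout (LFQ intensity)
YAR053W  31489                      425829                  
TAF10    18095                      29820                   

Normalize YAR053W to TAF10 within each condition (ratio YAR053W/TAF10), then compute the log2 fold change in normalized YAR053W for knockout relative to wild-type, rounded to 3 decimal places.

3.037

YAR053W/TAF10 (wild-type) = 31489 / 18095 = 1.7402
YAR053W/TAF10 (knockout) = 425829 / 29820 = 14.28
Fold change = 14.28 / 1.7402 = 8.2059
log2(8.2059) = 3.0367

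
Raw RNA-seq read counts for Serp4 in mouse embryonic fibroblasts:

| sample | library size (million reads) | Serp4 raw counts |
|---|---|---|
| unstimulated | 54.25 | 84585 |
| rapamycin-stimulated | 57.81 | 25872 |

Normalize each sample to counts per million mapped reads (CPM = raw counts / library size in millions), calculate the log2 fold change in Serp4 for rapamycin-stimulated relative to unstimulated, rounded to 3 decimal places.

CPM(unstimulated) = 84585 / 54.25 = 1559.1705
CPM(rapamycin-stimulated) = 25872 / 57.81 = 447.5350
Fold change = 447.5350 / 1559.1705 = 0.28703
log2(0.28703) = -1.8007

-1.801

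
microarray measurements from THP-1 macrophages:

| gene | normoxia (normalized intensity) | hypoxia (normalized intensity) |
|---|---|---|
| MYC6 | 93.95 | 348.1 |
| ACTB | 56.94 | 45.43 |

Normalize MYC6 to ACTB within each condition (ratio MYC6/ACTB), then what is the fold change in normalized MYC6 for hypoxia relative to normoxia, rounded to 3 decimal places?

MYC6/ACTB (normoxia) = 93.95 / 56.94 = 1.65
MYC6/ACTB (hypoxia) = 348.1 / 45.43 = 7.6623
Fold change = 7.6623 / 1.65 = 4.6439

4.644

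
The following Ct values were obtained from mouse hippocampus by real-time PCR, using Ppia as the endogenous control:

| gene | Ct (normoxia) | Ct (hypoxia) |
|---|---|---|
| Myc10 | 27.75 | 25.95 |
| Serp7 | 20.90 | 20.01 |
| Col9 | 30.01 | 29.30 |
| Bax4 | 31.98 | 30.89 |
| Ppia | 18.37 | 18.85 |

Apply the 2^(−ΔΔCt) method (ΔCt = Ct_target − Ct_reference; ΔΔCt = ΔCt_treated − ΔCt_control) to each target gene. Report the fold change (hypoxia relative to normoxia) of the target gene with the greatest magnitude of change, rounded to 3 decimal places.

Myc10: ΔΔCt = (25.95−18.85) − (27.75−18.37) = 7.10 − 9.38 = -2.28; fold change = 2^2.28 = 4.857
Serp7: ΔΔCt = (20.01−18.85) − (20.90−18.37) = 1.16 − 2.53 = -1.37; fold change = 2^1.37 = 2.585
Col9: ΔΔCt = (29.30−18.85) − (30.01−18.37) = 10.45 − 11.64 = -1.19; fold change = 2^1.19 = 2.282
Bax4: ΔΔCt = (30.89−18.85) − (31.98−18.37) = 12.04 − 13.61 = -1.57; fold change = 2^1.57 = 2.969
Myc10 has the largest |ΔΔCt| = 2.28.

4.857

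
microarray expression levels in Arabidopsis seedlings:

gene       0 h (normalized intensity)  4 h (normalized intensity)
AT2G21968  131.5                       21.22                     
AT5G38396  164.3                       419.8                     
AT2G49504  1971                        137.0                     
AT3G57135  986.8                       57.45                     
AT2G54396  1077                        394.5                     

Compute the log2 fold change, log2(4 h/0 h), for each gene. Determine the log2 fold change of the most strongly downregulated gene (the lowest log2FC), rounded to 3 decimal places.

-4.102

log2(21.22/131.5) = -2.632  (AT2G21968)
log2(419.8/164.3) = 1.353  (AT5G38396)
log2(137.0/1971) = -3.847  (AT2G49504)
log2(57.45/986.8) = -4.102  (AT3G57135)
log2(394.5/1077) = -1.449  (AT2G54396)
AT3G57135 is most strongly downregulated.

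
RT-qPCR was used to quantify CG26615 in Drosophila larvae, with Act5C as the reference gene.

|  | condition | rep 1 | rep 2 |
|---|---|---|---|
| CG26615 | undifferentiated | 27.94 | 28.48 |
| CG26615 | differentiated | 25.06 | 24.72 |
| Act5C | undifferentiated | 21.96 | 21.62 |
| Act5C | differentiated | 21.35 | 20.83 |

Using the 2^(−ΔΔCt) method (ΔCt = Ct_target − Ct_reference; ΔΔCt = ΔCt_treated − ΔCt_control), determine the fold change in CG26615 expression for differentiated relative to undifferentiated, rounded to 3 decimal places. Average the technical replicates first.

Mean Ct: CG26615 undifferentiated 28.210; CG26615 differentiated 24.890; Act5C undifferentiated 21.790; Act5C differentiated 21.090
ΔCt(undifferentiated) = 28.210 − 21.790 = 6.420
ΔCt(differentiated) = 24.890 − 21.090 = 3.800
ΔΔCt = 3.800 − 6.420 = -2.620
Fold change = 2^(−(-2.620)) = 2^2.620 = 6.1475

6.148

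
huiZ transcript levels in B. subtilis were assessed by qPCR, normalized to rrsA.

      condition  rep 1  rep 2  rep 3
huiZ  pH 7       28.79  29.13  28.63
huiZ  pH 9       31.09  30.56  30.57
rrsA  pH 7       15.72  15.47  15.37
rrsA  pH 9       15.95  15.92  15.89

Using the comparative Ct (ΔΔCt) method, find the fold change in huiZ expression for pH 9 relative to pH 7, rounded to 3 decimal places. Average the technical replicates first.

0.356

Mean Ct: huiZ pH 7 28.850; huiZ pH 9 30.740; rrsA pH 7 15.520; rrsA pH 9 15.920
ΔCt(pH 7) = 28.850 − 15.520 = 13.330
ΔCt(pH 9) = 30.740 − 15.920 = 14.820
ΔΔCt = 14.820 − 13.330 = 1.490
Fold change = 2^(−1.490) = 0.3560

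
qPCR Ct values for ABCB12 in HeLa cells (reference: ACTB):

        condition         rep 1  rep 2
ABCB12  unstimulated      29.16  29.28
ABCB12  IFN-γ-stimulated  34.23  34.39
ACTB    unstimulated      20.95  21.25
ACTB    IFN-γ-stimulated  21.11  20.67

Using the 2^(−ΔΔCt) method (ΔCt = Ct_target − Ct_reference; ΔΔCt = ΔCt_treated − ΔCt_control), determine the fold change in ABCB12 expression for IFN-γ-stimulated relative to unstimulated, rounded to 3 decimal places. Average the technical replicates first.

Mean Ct: ABCB12 unstimulated 29.220; ABCB12 IFN-γ-stimulated 34.310; ACTB unstimulated 21.100; ACTB IFN-γ-stimulated 20.890
ΔCt(unstimulated) = 29.220 − 21.100 = 8.120
ΔCt(IFN-γ-stimulated) = 34.310 − 20.890 = 13.420
ΔΔCt = 13.420 − 8.120 = 5.300
Fold change = 2^(−5.300) = 0.0254

0.025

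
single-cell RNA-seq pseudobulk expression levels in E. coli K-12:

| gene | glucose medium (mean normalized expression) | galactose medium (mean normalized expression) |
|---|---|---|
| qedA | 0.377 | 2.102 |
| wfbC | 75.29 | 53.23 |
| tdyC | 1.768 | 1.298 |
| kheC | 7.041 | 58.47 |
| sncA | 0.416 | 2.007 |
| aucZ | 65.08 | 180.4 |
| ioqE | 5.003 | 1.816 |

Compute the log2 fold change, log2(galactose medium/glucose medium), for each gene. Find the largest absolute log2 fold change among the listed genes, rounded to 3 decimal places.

log2(2.102/0.377) = 2.479  (qedA)
log2(53.23/75.29) = -0.500  (wfbC)
log2(1.298/1.768) = -0.446  (tdyC)
log2(58.47/7.041) = 3.054  (kheC)
log2(2.007/0.416) = 2.270  (sncA)
log2(180.4/65.08) = 1.471  (aucZ)
log2(1.816/5.003) = -1.462  (ioqE)
The largest magnitude belongs to kheC.

3.054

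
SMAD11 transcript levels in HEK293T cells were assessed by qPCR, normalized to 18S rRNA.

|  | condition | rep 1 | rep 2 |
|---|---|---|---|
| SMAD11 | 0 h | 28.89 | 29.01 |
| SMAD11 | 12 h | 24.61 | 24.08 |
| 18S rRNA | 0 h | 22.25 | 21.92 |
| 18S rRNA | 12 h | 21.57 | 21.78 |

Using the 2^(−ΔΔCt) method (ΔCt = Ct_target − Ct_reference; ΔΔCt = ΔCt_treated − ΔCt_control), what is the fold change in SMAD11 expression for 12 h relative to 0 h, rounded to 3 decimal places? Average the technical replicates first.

Mean Ct: SMAD11 0 h 28.950; SMAD11 12 h 24.345; 18S rRNA 0 h 22.085; 18S rRNA 12 h 21.675
ΔCt(0 h) = 28.950 − 22.085 = 6.865
ΔCt(12 h) = 24.345 − 21.675 = 2.670
ΔΔCt = 2.670 − 6.865 = -4.195
Fold change = 2^(−(-4.195)) = 2^4.195 = 18.3156

18.316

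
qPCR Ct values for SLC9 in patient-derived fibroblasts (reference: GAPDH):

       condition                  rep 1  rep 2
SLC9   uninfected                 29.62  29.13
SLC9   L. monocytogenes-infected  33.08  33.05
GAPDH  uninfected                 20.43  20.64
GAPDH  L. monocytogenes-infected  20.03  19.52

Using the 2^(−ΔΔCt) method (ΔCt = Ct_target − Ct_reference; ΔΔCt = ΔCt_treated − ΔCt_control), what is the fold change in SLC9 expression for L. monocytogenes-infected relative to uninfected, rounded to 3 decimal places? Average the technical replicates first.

0.046

Mean Ct: SLC9 uninfected 29.375; SLC9 L. monocytogenes-infected 33.065; GAPDH uninfected 20.535; GAPDH L. monocytogenes-infected 19.775
ΔCt(uninfected) = 29.375 − 20.535 = 8.840
ΔCt(L. monocytogenes-infected) = 33.065 − 19.775 = 13.290
ΔΔCt = 13.290 − 8.840 = 4.450
Fold change = 2^(−4.450) = 0.0458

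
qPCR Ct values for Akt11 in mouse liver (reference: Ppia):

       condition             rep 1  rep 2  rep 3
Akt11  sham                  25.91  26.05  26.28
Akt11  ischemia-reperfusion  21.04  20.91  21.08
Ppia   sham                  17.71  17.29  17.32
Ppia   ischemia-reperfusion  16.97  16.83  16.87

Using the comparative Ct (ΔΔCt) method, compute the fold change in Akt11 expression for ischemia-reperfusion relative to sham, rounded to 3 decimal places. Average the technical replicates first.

22.943

Mean Ct: Akt11 sham 26.080; Akt11 ischemia-reperfusion 21.010; Ppia sham 17.440; Ppia ischemia-reperfusion 16.890
ΔCt(sham) = 26.080 − 17.440 = 8.640
ΔCt(ischemia-reperfusion) = 21.010 − 16.890 = 4.120
ΔΔCt = 4.120 − 8.640 = -4.520
Fold change = 2^(−(-4.520)) = 2^4.520 = 22.9433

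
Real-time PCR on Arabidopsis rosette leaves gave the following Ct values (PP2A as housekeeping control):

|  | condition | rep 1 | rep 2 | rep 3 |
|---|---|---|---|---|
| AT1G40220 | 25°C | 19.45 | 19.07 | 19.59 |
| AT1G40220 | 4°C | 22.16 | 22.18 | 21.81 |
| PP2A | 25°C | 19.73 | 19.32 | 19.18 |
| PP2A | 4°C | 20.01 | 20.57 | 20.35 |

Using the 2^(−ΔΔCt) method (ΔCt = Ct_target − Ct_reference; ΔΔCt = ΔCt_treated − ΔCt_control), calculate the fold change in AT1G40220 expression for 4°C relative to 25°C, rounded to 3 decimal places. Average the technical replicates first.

Mean Ct: AT1G40220 25°C 19.370; AT1G40220 4°C 22.050; PP2A 25°C 19.410; PP2A 4°C 20.310
ΔCt(25°C) = 19.370 − 19.410 = -0.040
ΔCt(4°C) = 22.050 − 20.310 = 1.740
ΔΔCt = 1.740 − (-0.040) = 1.780
Fold change = 2^(−1.780) = 0.2912

0.291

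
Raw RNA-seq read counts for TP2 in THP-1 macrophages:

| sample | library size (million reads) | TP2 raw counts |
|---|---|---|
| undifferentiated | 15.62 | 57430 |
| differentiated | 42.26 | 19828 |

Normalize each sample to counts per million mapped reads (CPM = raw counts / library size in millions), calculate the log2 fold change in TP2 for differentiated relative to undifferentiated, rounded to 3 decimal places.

CPM(undifferentiated) = 57430 / 15.62 = 3676.6965
CPM(differentiated) = 19828 / 42.26 = 469.1907
Fold change = 469.1907 / 3676.6965 = 0.12761
log2(0.12761) = -2.9702

-2.970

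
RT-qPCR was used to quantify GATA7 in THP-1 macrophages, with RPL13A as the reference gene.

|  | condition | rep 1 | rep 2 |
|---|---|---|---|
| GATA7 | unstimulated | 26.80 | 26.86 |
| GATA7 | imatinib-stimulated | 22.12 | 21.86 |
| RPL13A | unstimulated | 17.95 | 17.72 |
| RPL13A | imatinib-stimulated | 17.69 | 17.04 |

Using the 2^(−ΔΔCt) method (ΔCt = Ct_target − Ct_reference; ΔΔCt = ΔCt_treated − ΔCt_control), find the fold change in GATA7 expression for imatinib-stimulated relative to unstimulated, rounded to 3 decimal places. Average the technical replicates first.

20.678

Mean Ct: GATA7 unstimulated 26.830; GATA7 imatinib-stimulated 21.990; RPL13A unstimulated 17.835; RPL13A imatinib-stimulated 17.365
ΔCt(unstimulated) = 26.830 − 17.835 = 8.995
ΔCt(imatinib-stimulated) = 21.990 − 17.365 = 4.625
ΔΔCt = 4.625 − 8.995 = -4.370
Fold change = 2^(−(-4.370)) = 2^4.370 = 20.6776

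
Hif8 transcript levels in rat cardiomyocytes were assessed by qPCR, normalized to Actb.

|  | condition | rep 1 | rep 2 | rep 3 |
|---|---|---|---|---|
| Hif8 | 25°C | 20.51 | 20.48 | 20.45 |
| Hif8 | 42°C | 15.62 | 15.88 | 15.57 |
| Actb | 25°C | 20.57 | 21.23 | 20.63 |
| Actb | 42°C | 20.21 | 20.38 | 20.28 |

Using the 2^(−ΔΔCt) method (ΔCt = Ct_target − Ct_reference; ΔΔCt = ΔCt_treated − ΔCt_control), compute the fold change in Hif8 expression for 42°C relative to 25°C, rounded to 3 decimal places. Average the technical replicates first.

19.293

Mean Ct: Hif8 25°C 20.480; Hif8 42°C 15.690; Actb 25°C 20.810; Actb 42°C 20.290
ΔCt(25°C) = 20.480 − 20.810 = -0.330
ΔCt(42°C) = 15.690 − 20.290 = -4.600
ΔΔCt = -4.600 − (-0.330) = -4.270
Fold change = 2^(−(-4.270)) = 2^4.270 = 19.2929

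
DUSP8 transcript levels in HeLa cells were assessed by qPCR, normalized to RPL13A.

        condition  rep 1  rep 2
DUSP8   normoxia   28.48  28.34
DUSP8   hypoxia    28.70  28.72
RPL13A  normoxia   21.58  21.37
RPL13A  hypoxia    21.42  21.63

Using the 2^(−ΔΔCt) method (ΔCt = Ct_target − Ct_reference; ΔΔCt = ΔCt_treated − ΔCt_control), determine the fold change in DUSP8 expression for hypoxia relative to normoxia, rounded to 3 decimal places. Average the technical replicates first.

0.841

Mean Ct: DUSP8 normoxia 28.410; DUSP8 hypoxia 28.710; RPL13A normoxia 21.475; RPL13A hypoxia 21.525
ΔCt(normoxia) = 28.410 − 21.475 = 6.935
ΔCt(hypoxia) = 28.710 − 21.525 = 7.185
ΔΔCt = 7.185 − 6.935 = 0.250
Fold change = 2^(−0.250) = 0.8409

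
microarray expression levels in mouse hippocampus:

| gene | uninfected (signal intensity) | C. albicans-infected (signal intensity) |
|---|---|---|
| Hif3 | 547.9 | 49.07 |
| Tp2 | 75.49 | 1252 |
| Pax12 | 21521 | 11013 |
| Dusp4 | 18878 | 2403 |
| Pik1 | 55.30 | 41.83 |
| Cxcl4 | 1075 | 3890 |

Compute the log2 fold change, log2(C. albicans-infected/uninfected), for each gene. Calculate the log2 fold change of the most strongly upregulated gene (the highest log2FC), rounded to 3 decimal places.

log2(49.07/547.9) = -3.481  (Hif3)
log2(1252/75.49) = 4.052  (Tp2)
log2(11013/21521) = -0.967  (Pax12)
log2(2403/18878) = -2.974  (Dusp4)
log2(41.83/55.30) = -0.403  (Pik1)
log2(3890/1075) = 1.855  (Cxcl4)
Tp2 is most strongly upregulated.

4.052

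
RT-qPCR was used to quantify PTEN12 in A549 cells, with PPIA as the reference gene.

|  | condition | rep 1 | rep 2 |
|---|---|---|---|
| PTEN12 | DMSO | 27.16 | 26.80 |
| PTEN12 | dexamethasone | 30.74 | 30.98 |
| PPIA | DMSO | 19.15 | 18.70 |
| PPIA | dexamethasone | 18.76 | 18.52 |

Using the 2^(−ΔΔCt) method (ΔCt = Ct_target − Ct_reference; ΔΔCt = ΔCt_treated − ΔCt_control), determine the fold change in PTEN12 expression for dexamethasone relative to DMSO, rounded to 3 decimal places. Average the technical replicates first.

Mean Ct: PTEN12 DMSO 26.980; PTEN12 dexamethasone 30.860; PPIA DMSO 18.925; PPIA dexamethasone 18.640
ΔCt(DMSO) = 26.980 − 18.925 = 8.055
ΔCt(dexamethasone) = 30.860 − 18.640 = 12.220
ΔΔCt = 12.220 − 8.055 = 4.165
Fold change = 2^(−4.165) = 0.0557

0.056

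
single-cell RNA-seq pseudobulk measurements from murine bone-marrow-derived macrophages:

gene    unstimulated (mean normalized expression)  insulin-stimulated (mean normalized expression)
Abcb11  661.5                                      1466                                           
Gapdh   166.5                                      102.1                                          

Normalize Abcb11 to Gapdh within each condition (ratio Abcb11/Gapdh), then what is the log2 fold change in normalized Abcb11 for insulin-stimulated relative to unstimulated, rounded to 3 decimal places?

1.854

Abcb11/Gapdh (unstimulated) = 661.5 / 166.5 = 3.973
Abcb11/Gapdh (insulin-stimulated) = 1466 / 102.1 = 14.358
Fold change = 14.358 / 3.973 = 3.6140
log2(3.6140) = 1.8536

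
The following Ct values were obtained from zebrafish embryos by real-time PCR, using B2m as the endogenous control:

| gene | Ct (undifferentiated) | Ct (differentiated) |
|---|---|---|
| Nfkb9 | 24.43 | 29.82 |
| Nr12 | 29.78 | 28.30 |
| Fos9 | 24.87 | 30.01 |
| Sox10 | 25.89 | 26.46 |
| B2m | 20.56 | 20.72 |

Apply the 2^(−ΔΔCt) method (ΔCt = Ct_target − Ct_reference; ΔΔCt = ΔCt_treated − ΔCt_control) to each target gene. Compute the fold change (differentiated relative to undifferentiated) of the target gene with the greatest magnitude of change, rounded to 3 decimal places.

0.027

Nfkb9: ΔΔCt = (29.82−20.72) − (24.43−20.56) = 9.10 − 3.87 = 5.23; fold change = 2^-5.23 = 0.027
Nr12: ΔΔCt = (28.30−20.72) − (29.78−20.56) = 7.58 − 9.22 = -1.64; fold change = 2^1.64 = 3.117
Fos9: ΔΔCt = (30.01−20.72) − (24.87−20.56) = 9.29 − 4.31 = 4.98; fold change = 2^-4.98 = 0.032
Sox10: ΔΔCt = (26.46−20.72) − (25.89−20.56) = 5.74 − 5.33 = 0.41; fold change = 2^-0.41 = 0.753
Nfkb9 has the largest |ΔΔCt| = 5.23.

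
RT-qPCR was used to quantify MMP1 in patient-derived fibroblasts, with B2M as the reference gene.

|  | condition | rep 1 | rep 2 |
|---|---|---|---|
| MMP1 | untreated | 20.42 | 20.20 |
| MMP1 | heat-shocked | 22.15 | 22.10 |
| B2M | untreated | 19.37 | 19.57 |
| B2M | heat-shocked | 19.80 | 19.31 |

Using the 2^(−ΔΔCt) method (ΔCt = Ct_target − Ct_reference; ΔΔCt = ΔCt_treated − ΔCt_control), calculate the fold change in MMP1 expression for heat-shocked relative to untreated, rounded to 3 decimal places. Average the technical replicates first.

0.301

Mean Ct: MMP1 untreated 20.310; MMP1 heat-shocked 22.125; B2M untreated 19.470; B2M heat-shocked 19.555
ΔCt(untreated) = 20.310 − 19.470 = 0.840
ΔCt(heat-shocked) = 22.125 − 19.555 = 2.570
ΔΔCt = 2.570 − 0.840 = 1.730
Fold change = 2^(−1.730) = 0.3015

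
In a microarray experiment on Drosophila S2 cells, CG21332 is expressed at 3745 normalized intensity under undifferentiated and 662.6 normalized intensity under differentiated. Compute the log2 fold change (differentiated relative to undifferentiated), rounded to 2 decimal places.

-2.50

Fold change = 662.6 / 3745 = 0.1769
log2(0.1769) = -2.499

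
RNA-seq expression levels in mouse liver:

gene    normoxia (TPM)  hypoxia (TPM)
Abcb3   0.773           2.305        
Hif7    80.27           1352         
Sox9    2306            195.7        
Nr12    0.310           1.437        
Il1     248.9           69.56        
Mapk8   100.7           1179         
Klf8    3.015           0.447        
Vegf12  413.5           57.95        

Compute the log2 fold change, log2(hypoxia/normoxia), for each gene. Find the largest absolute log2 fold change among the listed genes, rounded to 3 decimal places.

4.074

log2(2.305/0.773) = 1.576  (Abcb3)
log2(1352/80.27) = 4.074  (Hif7)
log2(195.7/2306) = -3.559  (Sox9)
log2(1.437/0.310) = 2.213  (Nr12)
log2(69.56/248.9) = -1.839  (Il1)
log2(1179/100.7) = 3.549  (Mapk8)
log2(0.447/3.015) = -2.754  (Klf8)
log2(57.95/413.5) = -2.835  (Vegf12)
The largest magnitude belongs to Hif7.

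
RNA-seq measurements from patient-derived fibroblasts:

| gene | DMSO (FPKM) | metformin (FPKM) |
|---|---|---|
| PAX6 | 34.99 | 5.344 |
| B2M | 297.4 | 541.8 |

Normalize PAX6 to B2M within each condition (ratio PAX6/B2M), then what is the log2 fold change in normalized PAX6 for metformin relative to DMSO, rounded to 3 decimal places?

PAX6/B2M (DMSO) = 34.99 / 297.4 = 0.11765
PAX6/B2M (metformin) = 5.344 / 541.8 = 0.0098634
Fold change = 0.0098634 / 0.11765 = 0.0838
log2(0.0838) = -3.5763

-3.576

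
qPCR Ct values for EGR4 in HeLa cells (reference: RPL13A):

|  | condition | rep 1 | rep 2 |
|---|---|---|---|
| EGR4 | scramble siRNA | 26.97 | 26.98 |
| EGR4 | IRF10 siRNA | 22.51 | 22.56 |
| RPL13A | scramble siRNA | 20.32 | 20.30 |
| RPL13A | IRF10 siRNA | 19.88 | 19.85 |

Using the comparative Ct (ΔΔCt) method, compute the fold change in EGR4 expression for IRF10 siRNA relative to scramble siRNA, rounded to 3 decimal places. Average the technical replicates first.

Mean Ct: EGR4 scramble siRNA 26.975; EGR4 IRF10 siRNA 22.535; RPL13A scramble siRNA 20.310; RPL13A IRF10 siRNA 19.865
ΔCt(scramble siRNA) = 26.975 − 20.310 = 6.665
ΔCt(IRF10 siRNA) = 22.535 − 19.865 = 2.670
ΔΔCt = 2.670 − 6.665 = -3.995
Fold change = 2^(−(-3.995)) = 2^3.995 = 15.9446

15.945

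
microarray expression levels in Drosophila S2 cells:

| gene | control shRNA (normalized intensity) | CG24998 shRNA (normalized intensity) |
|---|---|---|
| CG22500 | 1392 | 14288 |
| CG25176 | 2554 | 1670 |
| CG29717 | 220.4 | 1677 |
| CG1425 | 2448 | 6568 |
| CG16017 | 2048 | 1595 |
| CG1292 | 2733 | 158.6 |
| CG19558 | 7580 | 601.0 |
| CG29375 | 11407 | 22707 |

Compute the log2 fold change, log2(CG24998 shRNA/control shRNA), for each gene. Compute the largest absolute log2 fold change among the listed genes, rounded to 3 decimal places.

4.107

log2(14288/1392) = 3.360  (CG22500)
log2(1670/2554) = -0.613  (CG25176)
log2(1677/220.4) = 2.928  (CG29717)
log2(6568/2448) = 1.424  (CG1425)
log2(1595/2048) = -0.361  (CG16017)
log2(158.6/2733) = -4.107  (CG1292)
log2(601.0/7580) = -3.657  (CG19558)
log2(22707/11407) = 0.993  (CG29375)
The largest magnitude belongs to CG1292.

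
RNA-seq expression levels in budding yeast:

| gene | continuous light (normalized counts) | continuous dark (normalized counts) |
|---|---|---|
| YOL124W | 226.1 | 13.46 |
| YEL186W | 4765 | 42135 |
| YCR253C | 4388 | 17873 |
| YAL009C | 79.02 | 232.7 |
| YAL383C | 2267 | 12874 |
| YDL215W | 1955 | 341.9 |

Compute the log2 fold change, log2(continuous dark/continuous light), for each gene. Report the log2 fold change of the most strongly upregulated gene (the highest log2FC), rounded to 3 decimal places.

log2(13.46/226.1) = -4.070  (YOL124W)
log2(42135/4765) = 3.144  (YEL186W)
log2(17873/4388) = 2.026  (YCR253C)
log2(232.7/79.02) = 1.558  (YAL009C)
log2(12874/2267) = 2.506  (YAL383C)
log2(341.9/1955) = -2.516  (YDL215W)
YEL186W is most strongly upregulated.

3.144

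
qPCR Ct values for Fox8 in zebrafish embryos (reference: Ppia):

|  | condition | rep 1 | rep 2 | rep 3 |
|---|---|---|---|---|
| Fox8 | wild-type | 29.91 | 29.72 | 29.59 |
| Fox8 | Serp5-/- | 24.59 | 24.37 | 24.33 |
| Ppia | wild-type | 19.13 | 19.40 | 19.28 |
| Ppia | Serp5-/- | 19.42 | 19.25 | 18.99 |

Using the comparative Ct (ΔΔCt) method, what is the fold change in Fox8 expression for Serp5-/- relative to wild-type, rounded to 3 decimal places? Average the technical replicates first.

Mean Ct: Fox8 wild-type 29.740; Fox8 Serp5-/- 24.430; Ppia wild-type 19.270; Ppia Serp5-/- 19.220
ΔCt(wild-type) = 29.740 − 19.270 = 10.470
ΔCt(Serp5-/-) = 24.430 − 19.220 = 5.210
ΔΔCt = 5.210 − 10.470 = -5.260
Fold change = 2^(−(-5.260)) = 2^5.260 = 38.3193

38.319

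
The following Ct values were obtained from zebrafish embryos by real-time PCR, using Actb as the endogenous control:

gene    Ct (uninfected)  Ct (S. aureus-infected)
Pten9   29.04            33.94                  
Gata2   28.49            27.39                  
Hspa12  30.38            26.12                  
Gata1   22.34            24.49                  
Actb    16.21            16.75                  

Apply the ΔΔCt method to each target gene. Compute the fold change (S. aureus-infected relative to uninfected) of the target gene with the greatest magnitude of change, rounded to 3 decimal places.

27.858

Pten9: ΔΔCt = (33.94−16.75) − (29.04−16.21) = 17.19 − 12.83 = 4.36; fold change = 2^-4.36 = 0.049
Gata2: ΔΔCt = (27.39−16.75) − (28.49−16.21) = 10.64 − 12.28 = -1.64; fold change = 2^1.64 = 3.117
Hspa12: ΔΔCt = (26.12−16.75) − (30.38−16.21) = 9.37 − 14.17 = -4.80; fold change = 2^4.80 = 27.858
Gata1: ΔΔCt = (24.49−16.75) − (22.34−16.21) = 7.74 − 6.13 = 1.61; fold change = 2^-1.61 = 0.328
Hspa12 has the largest |ΔΔCt| = 4.80.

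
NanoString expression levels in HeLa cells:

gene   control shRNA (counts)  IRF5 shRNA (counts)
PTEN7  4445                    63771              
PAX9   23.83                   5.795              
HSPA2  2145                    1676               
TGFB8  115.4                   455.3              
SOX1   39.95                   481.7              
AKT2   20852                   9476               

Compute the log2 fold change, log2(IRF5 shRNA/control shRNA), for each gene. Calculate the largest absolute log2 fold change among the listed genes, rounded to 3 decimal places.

log2(63771/4445) = 3.843  (PTEN7)
log2(5.795/23.83) = -2.040  (PAX9)
log2(1676/2145) = -0.356  (HSPA2)
log2(455.3/115.4) = 1.980  (TGFB8)
log2(481.7/39.95) = 3.592  (SOX1)
log2(9476/20852) = -1.138  (AKT2)
The largest magnitude belongs to PTEN7.

3.843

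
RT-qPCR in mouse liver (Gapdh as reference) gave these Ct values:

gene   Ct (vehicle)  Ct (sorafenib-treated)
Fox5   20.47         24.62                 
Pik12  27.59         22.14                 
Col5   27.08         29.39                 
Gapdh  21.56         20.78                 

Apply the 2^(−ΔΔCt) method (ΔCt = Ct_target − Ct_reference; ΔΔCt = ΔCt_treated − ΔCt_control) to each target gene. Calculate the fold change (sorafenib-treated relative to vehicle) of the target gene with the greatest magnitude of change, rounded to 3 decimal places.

Fox5: ΔΔCt = (24.62−20.78) − (20.47−21.56) = 3.84 − (-1.09) = 4.93; fold change = 2^-4.93 = 0.033
Pik12: ΔΔCt = (22.14−20.78) − (27.59−21.56) = 1.36 − 6.03 = -4.67; fold change = 2^4.67 = 25.457
Col5: ΔΔCt = (29.39−20.78) − (27.08−21.56) = 8.61 − 5.52 = 3.09; fold change = 2^-3.09 = 0.117
Fox5 has the largest |ΔΔCt| = 4.93.

0.033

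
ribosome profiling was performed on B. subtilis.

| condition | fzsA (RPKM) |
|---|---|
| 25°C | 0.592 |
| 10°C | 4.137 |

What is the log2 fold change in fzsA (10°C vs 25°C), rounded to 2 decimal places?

2.80

Fold change = 4.137 / 0.592 = 6.9882
log2(6.9882) = 2.805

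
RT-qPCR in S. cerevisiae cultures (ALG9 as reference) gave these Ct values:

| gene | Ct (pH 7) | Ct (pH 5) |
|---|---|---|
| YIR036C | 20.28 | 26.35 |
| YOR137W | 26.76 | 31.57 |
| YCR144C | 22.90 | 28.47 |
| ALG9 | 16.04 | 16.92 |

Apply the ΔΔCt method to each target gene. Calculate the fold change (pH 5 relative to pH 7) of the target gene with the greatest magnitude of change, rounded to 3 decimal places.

YIR036C: ΔΔCt = (26.35−16.92) − (20.28−16.04) = 9.43 − 4.24 = 5.19; fold change = 2^-5.19 = 0.027
YOR137W: ΔΔCt = (31.57−16.92) − (26.76−16.04) = 14.65 − 10.72 = 3.93; fold change = 2^-3.93 = 0.066
YCR144C: ΔΔCt = (28.47−16.92) − (22.90−16.04) = 11.55 − 6.86 = 4.69; fold change = 2^-4.69 = 0.039
YIR036C has the largest |ΔΔCt| = 5.19.

0.027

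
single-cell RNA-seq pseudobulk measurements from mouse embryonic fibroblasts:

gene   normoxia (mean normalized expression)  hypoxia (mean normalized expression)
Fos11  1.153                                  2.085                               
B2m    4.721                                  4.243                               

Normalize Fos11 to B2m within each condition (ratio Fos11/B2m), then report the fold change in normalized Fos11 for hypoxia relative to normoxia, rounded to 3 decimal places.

2.012

Fos11/B2m (normoxia) = 1.153 / 4.721 = 0.24423
Fos11/B2m (hypoxia) = 2.085 / 4.243 = 0.4914
Fold change = 0.4914 / 0.24423 = 2.0120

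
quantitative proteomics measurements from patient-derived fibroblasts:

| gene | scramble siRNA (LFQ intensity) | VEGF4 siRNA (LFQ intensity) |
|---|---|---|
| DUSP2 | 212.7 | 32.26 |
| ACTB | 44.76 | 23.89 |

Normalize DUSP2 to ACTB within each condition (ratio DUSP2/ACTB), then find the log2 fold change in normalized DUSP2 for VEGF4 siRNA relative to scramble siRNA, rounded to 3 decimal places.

DUSP2/ACTB (scramble siRNA) = 212.7 / 44.76 = 4.752
DUSP2/ACTB (VEGF4 siRNA) = 32.26 / 23.89 = 1.3504
Fold change = 1.3504 / 4.752 = 0.2842
log2(0.2842) = -1.8152

-1.815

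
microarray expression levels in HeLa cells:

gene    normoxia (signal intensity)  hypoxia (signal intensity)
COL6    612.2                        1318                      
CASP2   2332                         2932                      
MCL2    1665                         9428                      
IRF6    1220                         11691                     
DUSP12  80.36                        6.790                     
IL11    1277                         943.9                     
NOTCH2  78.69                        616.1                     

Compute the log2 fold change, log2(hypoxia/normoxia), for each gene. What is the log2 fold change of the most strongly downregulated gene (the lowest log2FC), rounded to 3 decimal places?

log2(1318/612.2) = 1.106  (COL6)
log2(2932/2332) = 0.330  (CASP2)
log2(9428/1665) = 2.501  (MCL2)
log2(11691/1220) = 3.260  (IRF6)
log2(6.790/80.36) = -3.565  (DUSP12)
log2(943.9/1277) = -0.436  (IL11)
log2(616.1/78.69) = 2.969  (NOTCH2)
DUSP12 is most strongly downregulated.

-3.565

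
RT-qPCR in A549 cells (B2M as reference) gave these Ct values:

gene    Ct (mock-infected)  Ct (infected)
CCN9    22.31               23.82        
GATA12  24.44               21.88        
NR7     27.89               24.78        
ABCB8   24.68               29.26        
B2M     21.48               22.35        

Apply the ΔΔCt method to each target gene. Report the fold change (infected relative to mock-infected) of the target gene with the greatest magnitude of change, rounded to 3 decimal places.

15.780

CCN9: ΔΔCt = (23.82−22.35) − (22.31−21.48) = 1.47 − 0.83 = 0.64; fold change = 2^-0.64 = 0.642
GATA12: ΔΔCt = (21.88−22.35) − (24.44−21.48) = -0.47 − 2.96 = -3.43; fold change = 2^3.43 = 10.778
NR7: ΔΔCt = (24.78−22.35) − (27.89−21.48) = 2.43 − 6.41 = -3.98; fold change = 2^3.98 = 15.780
ABCB8: ΔΔCt = (29.26−22.35) − (24.68−21.48) = 6.91 − 3.20 = 3.71; fold change = 2^-3.71 = 0.076
NR7 has the largest |ΔΔCt| = 3.98.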